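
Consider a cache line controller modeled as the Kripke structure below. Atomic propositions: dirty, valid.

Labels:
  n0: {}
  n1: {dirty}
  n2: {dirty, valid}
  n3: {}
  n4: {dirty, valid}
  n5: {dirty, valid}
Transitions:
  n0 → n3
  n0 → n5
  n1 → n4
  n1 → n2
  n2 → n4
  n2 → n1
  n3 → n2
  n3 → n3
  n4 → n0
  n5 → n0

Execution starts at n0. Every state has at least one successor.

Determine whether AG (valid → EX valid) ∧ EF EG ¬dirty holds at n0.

States satisfying valid → EX valid: {n0, n1, n2, n3}.
States satisfying AG (valid → EX valid): ∅.
States satisfying EG ¬dirty: {n0, n3}.
States satisfying EF EG ¬dirty: {n0, n1, n2, n3, n4, n5}.
States satisfying AG (valid → EX valid) ∧ EF EG ¬dirty: ∅.
n0 ∉ Sat(AG (valid → EX valid) ∧ EF EG ¬dirty).

No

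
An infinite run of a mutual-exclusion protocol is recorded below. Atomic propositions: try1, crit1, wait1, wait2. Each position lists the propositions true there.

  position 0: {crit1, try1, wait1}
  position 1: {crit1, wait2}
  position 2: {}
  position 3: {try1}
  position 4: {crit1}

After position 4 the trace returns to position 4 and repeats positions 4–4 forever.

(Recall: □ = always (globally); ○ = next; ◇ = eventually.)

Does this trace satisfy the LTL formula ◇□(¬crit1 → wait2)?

Holds

□(¬crit1 → wait2) holds at position 4, which is reachable from 0, so ◇□(¬crit1 → wait2) holds.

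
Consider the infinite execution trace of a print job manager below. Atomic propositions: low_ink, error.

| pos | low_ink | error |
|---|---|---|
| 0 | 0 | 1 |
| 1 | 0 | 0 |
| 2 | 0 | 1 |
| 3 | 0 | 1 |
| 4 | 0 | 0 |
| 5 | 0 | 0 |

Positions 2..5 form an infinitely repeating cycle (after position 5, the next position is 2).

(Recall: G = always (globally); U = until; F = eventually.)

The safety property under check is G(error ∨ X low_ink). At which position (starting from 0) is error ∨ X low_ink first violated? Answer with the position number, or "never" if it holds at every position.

1

Check error ∨ X low_ink at each position in order: 0 ✓.
At position 1 the labels are {} and the next position 2 has {error}, so error ∨ X low_ink is false there. This is the first violation.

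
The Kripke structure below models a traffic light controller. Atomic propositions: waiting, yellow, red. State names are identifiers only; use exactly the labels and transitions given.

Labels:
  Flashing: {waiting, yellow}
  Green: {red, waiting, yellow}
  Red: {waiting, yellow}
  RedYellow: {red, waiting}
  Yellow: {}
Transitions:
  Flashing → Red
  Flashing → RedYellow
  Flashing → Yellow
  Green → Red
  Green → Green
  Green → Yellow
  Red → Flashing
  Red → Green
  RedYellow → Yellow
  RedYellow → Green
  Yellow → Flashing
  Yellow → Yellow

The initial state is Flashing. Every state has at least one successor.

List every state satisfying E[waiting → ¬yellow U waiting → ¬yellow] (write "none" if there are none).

{RedYellow, Yellow}

States satisfying waiting → ¬yellow: {RedYellow, Yellow}.
States satisfying E[waiting → ¬yellow U waiting → ¬yellow]: {RedYellow, Yellow}.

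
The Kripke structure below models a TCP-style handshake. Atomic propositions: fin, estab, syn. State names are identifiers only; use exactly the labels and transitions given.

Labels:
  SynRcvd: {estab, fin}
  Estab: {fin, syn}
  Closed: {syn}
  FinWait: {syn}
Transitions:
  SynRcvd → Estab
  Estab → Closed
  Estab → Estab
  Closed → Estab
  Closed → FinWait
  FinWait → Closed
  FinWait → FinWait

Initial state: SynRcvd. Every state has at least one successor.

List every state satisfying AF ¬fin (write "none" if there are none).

{Closed, FinWait}

States satisfying ¬fin: {Closed, FinWait}.
States satisfying AF ¬fin: {Closed, FinWait}.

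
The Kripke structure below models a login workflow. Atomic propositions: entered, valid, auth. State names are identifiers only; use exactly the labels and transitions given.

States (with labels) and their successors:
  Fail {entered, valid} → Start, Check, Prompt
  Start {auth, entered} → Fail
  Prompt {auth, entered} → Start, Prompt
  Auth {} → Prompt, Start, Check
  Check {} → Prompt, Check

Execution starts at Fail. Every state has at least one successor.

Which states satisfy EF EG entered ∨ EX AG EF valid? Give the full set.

States satisfying EG entered: {Fail, Start, Prompt}.
States satisfying EF EG entered: {Fail, Start, Prompt, Auth, Check}.
States satisfying AG EF valid: {Fail, Start, Prompt, Auth, Check}.
States satisfying EX AG EF valid: {Fail, Start, Prompt, Auth, Check}.
States satisfying EF EG entered ∨ EX AG EF valid: {Fail, Start, Prompt, Auth, Check}.

{Fail, Start, Prompt, Auth, Check}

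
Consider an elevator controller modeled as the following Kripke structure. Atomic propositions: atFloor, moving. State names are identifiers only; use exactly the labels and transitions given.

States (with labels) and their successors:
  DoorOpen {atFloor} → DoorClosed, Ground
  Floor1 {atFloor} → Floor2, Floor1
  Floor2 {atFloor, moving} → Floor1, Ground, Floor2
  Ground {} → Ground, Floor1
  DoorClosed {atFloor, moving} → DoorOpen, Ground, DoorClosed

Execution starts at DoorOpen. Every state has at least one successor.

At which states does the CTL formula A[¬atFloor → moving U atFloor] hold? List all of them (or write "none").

{DoorOpen, Floor1, Floor2, DoorClosed}

States satisfying ¬atFloor → moving: {DoorOpen, Floor1, Floor2, DoorClosed}.
States satisfying atFloor: {DoorOpen, Floor1, Floor2, DoorClosed}.
States satisfying A[¬atFloor → moving U atFloor]: {DoorOpen, Floor1, Floor2, DoorClosed}.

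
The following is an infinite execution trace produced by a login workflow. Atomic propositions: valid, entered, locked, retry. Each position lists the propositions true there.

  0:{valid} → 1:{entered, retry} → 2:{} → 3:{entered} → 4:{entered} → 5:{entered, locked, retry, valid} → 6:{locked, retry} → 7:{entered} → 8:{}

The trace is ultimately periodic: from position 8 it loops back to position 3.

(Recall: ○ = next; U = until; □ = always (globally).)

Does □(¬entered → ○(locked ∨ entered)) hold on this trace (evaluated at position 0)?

Yes

¬entered → ○(locked ∨ entered) holds at every position 0..8, and those are all positions ever visited, so □(¬entered → ○(locked ∨ entered)) holds.
Positions where ¬entered holds: 0, 2, 6, 8.
Check ○(locked ∨ entered) at each: 0→ok, 2→ok, 6→ok, 8→ok.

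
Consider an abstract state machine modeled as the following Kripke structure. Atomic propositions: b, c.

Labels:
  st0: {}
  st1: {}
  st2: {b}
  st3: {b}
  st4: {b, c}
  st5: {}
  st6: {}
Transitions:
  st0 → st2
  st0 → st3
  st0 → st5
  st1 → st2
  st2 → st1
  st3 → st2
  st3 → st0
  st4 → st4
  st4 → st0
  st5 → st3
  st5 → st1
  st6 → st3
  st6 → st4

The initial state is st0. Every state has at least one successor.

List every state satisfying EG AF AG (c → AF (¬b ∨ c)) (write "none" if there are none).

States satisfying AF AG (c → AF (¬b ∨ c)): {st0, st1, st2, st3, st4, st5, st6}.
States satisfying EG AF AG (c → AF (¬b ∨ c)): {st0, st1, st2, st3, st4, st5, st6}.

{st0, st1, st2, st3, st4, st5, st6}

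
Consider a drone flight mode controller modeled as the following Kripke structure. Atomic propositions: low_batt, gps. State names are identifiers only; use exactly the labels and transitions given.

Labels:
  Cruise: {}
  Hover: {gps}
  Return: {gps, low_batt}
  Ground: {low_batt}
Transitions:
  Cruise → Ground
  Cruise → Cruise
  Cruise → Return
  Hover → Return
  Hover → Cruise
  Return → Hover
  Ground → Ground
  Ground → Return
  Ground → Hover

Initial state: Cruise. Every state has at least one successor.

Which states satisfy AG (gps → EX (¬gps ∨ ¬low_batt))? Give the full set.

States satisfying gps → EX (¬gps ∨ ¬low_batt): {Cruise, Hover, Return, Ground}.
States satisfying AG (gps → EX (¬gps ∨ ¬low_batt)): {Cruise, Hover, Return, Ground}.

{Cruise, Hover, Return, Ground}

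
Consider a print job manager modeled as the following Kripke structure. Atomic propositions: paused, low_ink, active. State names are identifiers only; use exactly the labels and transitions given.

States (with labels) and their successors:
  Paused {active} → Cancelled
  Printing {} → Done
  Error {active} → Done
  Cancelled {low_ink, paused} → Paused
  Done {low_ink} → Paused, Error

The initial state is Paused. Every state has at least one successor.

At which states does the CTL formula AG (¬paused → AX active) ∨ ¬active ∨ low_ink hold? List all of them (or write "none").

States satisfying ¬paused → AX active: {Cancelled, Done}.
States satisfying AG (¬paused → AX active): ∅.
States satisfying ¬active: {Printing, Cancelled, Done}.
States satisfying ¬active ∨ low_ink: {Printing, Cancelled, Done}.
States satisfying AG (¬paused → AX active) ∨ ¬active ∨ low_ink: {Printing, Cancelled, Done}.

{Printing, Cancelled, Done}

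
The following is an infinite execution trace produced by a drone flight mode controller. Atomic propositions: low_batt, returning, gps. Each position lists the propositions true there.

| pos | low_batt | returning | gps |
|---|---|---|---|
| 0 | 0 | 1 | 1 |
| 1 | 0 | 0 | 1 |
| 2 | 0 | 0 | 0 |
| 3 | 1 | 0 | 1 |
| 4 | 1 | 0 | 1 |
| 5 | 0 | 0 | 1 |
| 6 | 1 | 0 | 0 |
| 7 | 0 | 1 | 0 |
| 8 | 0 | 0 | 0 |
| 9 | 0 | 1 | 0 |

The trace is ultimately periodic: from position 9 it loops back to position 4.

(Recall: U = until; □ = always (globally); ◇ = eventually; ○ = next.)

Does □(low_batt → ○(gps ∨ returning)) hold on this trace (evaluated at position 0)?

Holds

low_batt → ○(gps ∨ returning) holds at every position 0..9, and those are all positions ever visited, so □(low_batt → ○(gps ∨ returning)) holds.
Positions where low_batt holds: 3, 4, 6.
Check ○(gps ∨ returning) at each: 3→ok, 4→ok, 6→ok.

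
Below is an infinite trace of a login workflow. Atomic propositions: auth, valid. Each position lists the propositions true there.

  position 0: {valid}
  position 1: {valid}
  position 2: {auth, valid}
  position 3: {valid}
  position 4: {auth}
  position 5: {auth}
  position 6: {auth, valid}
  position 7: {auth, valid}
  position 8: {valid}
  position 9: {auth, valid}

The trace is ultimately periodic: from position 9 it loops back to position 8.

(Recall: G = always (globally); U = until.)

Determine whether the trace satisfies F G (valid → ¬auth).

Does not hold

G (valid → ¬auth) is false at every position 0..9, so it never becomes true and F G (valid → ¬auth) fails.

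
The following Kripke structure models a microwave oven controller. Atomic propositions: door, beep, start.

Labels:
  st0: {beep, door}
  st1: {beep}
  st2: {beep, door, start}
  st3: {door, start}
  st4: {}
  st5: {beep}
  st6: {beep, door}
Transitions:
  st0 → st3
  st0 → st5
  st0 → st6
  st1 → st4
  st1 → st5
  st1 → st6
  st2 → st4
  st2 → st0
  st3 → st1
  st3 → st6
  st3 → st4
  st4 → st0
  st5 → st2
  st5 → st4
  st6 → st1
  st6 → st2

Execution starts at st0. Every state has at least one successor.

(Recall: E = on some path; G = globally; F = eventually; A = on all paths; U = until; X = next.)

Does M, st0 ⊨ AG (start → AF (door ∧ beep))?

Satisfied

States satisfying start → AF (door ∧ beep): {st0, st1, st2, st3, st4, st5, st6}.
States satisfying AG (start → AF (door ∧ beep)): {st0, st1, st2, st3, st4, st5, st6}.
Every state reachable from st0 satisfies start → AF (door ∧ beep).
st0 ∈ Sat(AG (start → AF (door ∧ beep))).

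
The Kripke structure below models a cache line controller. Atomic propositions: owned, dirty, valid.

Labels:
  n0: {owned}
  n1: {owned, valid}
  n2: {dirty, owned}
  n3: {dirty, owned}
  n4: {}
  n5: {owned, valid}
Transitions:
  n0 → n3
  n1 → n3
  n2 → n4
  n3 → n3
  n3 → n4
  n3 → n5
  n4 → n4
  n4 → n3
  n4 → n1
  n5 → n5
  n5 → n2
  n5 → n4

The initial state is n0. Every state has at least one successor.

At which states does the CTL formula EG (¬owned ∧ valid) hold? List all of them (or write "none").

none

States satisfying ¬owned ∧ valid: ∅.
States satisfying EG (¬owned ∧ valid): ∅.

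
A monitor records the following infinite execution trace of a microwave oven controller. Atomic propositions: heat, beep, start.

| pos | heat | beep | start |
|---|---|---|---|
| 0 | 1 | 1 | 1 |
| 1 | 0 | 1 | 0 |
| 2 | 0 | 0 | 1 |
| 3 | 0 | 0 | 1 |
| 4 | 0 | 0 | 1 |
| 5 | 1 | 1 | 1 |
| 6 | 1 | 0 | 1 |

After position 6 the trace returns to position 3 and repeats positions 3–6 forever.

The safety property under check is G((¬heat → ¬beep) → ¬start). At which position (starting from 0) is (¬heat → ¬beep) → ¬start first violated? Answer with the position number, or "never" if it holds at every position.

0

At position 0 the labels are {beep, heat, start}, so (¬heat → ¬beep) → ¬start is false there. This is the first violation.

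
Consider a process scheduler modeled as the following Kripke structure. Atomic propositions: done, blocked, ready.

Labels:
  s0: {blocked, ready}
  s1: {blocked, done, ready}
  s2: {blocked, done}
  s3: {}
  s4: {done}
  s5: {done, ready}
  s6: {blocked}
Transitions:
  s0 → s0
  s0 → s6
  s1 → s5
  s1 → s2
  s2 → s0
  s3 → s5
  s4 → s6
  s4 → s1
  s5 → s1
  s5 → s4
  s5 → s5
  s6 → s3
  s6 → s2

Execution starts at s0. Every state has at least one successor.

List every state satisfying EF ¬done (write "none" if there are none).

{s0, s1, s2, s3, s4, s5, s6}

States satisfying ¬done: {s0, s3, s6}.
States satisfying EF ¬done: {s0, s1, s2, s3, s4, s5, s6}.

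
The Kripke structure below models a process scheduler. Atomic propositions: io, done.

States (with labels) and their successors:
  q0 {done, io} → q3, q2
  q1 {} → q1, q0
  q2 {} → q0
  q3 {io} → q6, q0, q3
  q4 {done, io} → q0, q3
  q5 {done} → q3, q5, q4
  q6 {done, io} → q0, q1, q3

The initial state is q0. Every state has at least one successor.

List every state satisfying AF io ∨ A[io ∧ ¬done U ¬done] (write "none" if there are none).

States satisfying io: {q0, q3, q4, q6}.
States satisfying AF io: {q0, q2, q3, q4, q6}.
States satisfying io ∧ ¬done: {q3}.
States satisfying ¬done: {q1, q2, q3}.
States satisfying A[io ∧ ¬done U ¬done]: {q1, q2, q3}.
States satisfying AF io ∨ A[io ∧ ¬done U ¬done]: {q0, q1, q2, q3, q4, q6}.

{q0, q1, q2, q3, q4, q6}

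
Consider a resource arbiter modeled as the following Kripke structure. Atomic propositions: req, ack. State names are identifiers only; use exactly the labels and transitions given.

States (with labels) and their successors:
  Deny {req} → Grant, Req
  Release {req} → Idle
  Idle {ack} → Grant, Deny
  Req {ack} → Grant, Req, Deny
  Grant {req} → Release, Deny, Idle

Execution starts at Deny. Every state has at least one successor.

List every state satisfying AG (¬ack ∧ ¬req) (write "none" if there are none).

States satisfying ¬ack ∧ ¬req: ∅.
States satisfying AG (¬ack ∧ ¬req): ∅.

none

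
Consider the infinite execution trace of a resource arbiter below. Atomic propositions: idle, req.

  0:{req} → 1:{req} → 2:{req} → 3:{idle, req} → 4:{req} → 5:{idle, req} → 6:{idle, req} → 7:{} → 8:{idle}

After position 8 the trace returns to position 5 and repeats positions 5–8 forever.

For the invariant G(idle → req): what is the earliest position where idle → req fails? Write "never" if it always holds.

Check idle → req at each position in order: 0 ✓, 1 ✓, 2 ✓, 3 ✓, 4 ✓, 5 ✓, 6 ✓, 7 ✓.
At position 8 the labels are {idle}, so idle → req is false there. This is the first violation.

8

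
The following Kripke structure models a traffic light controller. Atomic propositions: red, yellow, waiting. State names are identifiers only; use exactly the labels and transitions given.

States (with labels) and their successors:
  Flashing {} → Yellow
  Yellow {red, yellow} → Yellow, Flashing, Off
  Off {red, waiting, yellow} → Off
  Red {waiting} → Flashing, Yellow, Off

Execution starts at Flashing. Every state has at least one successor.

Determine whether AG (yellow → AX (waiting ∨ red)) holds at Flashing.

States satisfying yellow → AX (waiting ∨ red): {Flashing, Off, Red}.
States satisfying AG (yellow → AX (waiting ∨ red)): {Off}.
Yellow is reachable from Flashing and violates yellow → AX (waiting ∨ red), so AG fails at Flashing.
Flashing ∉ Sat(AG (yellow → AX (waiting ∨ red))).

Violated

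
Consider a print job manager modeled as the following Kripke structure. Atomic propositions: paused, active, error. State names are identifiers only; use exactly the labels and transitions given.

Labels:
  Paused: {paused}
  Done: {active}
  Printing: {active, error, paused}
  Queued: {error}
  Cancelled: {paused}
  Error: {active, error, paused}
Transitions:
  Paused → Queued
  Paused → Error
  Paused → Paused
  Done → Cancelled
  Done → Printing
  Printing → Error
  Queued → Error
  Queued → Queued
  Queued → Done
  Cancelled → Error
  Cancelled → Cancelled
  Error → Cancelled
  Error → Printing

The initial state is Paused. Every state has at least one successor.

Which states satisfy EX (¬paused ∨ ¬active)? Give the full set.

States satisfying ¬paused ∨ ¬active: {Paused, Done, Queued, Cancelled}.
States satisfying EX (¬paused ∨ ¬active): {Paused, Done, Queued, Cancelled, Error}.

{Paused, Done, Queued, Cancelled, Error}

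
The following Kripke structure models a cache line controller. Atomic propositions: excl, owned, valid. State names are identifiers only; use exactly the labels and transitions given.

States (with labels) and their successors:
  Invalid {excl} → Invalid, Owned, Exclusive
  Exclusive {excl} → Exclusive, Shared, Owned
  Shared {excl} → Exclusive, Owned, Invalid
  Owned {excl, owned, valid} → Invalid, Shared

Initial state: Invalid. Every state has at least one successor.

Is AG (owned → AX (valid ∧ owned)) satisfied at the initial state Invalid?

Does not hold

States satisfying owned → AX (valid ∧ owned): {Invalid, Exclusive, Shared}.
States satisfying AG (owned → AX (valid ∧ owned)): ∅.
Owned is reachable from Invalid and violates owned → AX (valid ∧ owned), so AG fails at Invalid.
Invalid ∉ Sat(AG (owned → AX (valid ∧ owned))).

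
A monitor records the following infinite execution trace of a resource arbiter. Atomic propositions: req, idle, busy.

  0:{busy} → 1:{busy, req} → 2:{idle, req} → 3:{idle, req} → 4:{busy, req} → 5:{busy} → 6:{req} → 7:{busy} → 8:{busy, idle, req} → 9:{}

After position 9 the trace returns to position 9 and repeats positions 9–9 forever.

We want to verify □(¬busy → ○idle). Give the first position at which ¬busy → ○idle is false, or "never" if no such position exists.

3

Check ¬busy → ○idle at each position in order: 0 ✓, 1 ✓, 2 ✓.
At position 3 the labels are {idle, req} and the next position 4 has {busy, req}, so ¬busy → ○idle is false there. This is the first violation.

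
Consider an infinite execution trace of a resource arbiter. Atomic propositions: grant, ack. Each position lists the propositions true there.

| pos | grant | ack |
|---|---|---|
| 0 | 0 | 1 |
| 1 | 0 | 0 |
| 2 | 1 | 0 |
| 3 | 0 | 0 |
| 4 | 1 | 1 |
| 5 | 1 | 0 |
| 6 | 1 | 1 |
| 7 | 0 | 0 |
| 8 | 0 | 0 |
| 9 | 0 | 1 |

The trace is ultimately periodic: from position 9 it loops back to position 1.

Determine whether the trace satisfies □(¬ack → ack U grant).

¬ack → ack U grant must hold at every position from 0 onward. It fails at position 1, so □(¬ack → ack U grant) is false.
Positions where ¬ack holds: 1, 2, 3, 5, 7, 8.
Check ack U grant at each: 1→fails, 2→ok, 3→fails, 5→ok, 7→fails, 8→fails.

No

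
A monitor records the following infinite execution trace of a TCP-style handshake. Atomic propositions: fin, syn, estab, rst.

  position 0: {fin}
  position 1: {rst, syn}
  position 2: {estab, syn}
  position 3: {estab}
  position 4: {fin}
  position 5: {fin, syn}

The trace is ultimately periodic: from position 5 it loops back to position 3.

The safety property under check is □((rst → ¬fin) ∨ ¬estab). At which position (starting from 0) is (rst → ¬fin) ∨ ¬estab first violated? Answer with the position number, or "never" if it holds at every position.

never

(rst → ¬fin) ∨ ¬estab holds at every position 0..5, and those are all the positions the trace ever visits, so the invariant □((rst → ¬fin) ∨ ¬estab) is never violated.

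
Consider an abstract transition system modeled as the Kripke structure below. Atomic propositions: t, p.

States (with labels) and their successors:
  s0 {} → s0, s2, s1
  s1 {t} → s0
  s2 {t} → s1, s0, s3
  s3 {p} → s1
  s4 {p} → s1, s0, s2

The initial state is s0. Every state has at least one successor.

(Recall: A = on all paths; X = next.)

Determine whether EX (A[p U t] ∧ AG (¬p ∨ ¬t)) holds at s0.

Yes

States satisfying A[p U t] ∧ AG (¬p ∨ ¬t): {s1, s2, s3}.
States satisfying EX (A[p U t] ∧ AG (¬p ∨ ¬t)): {s0, s2, s3, s4}.
s0 ∈ Sat(EX (A[p U t] ∧ AG (¬p ∨ ¬t))).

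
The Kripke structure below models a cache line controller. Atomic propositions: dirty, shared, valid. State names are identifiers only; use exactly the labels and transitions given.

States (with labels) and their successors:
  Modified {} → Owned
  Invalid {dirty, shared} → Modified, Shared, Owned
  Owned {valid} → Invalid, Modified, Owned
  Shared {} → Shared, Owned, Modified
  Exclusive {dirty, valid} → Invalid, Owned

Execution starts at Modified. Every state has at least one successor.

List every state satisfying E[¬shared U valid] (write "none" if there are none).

States satisfying ¬shared: {Modified, Owned, Shared, Exclusive}.
States satisfying valid: {Owned, Exclusive}.
States satisfying E[¬shared U valid]: {Modified, Owned, Shared, Exclusive}.

{Modified, Owned, Shared, Exclusive}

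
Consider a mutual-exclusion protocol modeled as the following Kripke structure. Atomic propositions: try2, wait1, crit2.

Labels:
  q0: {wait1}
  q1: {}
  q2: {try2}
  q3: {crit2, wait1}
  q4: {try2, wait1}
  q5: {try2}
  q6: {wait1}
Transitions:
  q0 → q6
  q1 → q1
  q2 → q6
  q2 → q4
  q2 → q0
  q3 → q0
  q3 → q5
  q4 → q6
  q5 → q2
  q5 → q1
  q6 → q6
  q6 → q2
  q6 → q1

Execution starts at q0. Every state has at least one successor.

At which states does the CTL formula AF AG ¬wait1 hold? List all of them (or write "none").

{q1}

States satisfying AG ¬wait1: {q1}.
States satisfying AF AG ¬wait1: {q1}.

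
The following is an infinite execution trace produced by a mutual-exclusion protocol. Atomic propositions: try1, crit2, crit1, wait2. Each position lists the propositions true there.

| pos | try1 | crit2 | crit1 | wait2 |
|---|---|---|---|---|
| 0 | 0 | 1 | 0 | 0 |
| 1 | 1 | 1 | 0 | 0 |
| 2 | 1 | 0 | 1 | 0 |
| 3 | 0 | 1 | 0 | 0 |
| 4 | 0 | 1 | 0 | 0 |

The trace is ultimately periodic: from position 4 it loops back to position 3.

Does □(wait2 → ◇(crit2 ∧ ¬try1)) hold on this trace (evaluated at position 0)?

Holds

wait2 → ◇(crit2 ∧ ¬try1) holds at every position 0..4, and those are all positions ever visited, so □(wait2 → ◇(crit2 ∧ ¬try1)) holds.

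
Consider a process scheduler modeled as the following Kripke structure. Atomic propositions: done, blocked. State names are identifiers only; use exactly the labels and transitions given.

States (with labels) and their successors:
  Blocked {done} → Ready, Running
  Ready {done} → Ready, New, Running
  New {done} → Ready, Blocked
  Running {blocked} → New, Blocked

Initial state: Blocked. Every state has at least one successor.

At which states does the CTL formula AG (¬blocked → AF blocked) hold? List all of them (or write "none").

States satisfying ¬blocked → AF blocked: {Running}.
States satisfying AG (¬blocked → AF blocked): ∅.

none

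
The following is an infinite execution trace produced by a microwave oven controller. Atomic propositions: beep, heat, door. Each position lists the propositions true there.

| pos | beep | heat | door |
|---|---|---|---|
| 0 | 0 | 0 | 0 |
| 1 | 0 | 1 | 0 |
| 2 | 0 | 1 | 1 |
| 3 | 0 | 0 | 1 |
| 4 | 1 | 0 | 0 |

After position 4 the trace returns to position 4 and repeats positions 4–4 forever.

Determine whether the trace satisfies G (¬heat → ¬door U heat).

No

¬heat → ¬door U heat must hold at every position from 0 onward. It fails at position 3, so G (¬heat → ¬door U heat) is false.
Positions where ¬heat holds: 0, 3, 4.
Check ¬door U heat at each: 0→ok, 3→fails, 4→fails.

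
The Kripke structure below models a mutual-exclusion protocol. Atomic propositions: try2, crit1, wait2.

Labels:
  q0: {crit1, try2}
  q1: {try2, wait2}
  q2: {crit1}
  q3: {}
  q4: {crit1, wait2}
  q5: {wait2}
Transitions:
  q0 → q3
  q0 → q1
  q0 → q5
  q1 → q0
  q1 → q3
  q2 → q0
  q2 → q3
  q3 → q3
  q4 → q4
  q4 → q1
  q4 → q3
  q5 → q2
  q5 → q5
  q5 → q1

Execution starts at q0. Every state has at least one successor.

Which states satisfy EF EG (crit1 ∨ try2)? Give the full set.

{q0, q1, q2, q4, q5}

States satisfying EG (crit1 ∨ try2): {q0, q1, q2, q4}.
States satisfying EF EG (crit1 ∨ try2): {q0, q1, q2, q4, q5}.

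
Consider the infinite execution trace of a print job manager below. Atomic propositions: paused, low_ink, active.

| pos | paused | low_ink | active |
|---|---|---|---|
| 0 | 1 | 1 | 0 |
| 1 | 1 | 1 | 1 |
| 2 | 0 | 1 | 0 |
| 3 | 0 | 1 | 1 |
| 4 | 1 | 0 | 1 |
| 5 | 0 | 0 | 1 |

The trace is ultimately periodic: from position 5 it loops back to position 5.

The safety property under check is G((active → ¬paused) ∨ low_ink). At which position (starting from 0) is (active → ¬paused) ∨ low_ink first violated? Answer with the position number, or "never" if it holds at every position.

Check (active → ¬paused) ∨ low_ink at each position in order: 0 ✓, 1 ✓, 2 ✓, 3 ✓.
At position 4 the labels are {active, paused}, so (active → ¬paused) ∨ low_ink is false there. This is the first violation.

4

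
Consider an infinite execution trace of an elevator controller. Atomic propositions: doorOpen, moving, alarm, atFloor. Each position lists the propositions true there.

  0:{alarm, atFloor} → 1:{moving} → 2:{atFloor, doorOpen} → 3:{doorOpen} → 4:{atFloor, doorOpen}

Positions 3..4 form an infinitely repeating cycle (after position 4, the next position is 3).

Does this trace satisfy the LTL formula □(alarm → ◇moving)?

Yes

alarm → ◇moving holds at every position 0..4, and those are all positions ever visited, so □(alarm → ◇moving) holds.
Positions where alarm holds: 0.
Check ◇moving at each: 0→ok.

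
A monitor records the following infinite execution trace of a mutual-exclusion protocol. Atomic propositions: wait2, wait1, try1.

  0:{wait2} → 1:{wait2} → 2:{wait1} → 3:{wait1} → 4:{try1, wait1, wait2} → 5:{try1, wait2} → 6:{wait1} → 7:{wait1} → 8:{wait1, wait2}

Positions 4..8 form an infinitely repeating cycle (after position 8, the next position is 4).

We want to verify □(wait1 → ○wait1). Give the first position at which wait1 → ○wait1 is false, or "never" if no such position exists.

4

Check wait1 → ○wait1 at each position in order: 0 ✓, 1 ✓, 2 ✓, 3 ✓.
At position 4 the labels are {try1, wait1, wait2} and the next position 5 has {try1, wait2}, so wait1 → ○wait1 is false there. This is the first violation.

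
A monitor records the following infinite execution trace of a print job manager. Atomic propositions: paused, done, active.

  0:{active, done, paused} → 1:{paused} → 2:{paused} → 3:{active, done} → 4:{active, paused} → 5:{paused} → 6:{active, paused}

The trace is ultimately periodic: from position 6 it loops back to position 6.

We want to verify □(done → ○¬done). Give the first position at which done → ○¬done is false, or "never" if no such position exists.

done → ○¬done holds at every position 0..6, and those are all the positions the trace ever visits, so the invariant □(done → ○¬done) is never violated.

never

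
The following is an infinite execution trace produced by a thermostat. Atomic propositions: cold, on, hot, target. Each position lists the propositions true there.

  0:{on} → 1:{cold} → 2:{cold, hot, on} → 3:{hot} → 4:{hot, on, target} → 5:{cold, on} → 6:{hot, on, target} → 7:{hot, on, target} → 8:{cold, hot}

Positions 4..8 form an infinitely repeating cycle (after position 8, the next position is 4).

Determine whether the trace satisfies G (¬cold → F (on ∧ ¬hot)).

Satisfied

¬cold → F (on ∧ ¬hot) holds at every position 0..8, and those are all positions ever visited, so G (¬cold → F (on ∧ ¬hot)) holds.
Positions where ¬cold holds: 0, 3, 4, 6, 7.
Check F (on ∧ ¬hot) at each: 0→ok, 3→ok, 4→ok, 6→ok, 7→ok.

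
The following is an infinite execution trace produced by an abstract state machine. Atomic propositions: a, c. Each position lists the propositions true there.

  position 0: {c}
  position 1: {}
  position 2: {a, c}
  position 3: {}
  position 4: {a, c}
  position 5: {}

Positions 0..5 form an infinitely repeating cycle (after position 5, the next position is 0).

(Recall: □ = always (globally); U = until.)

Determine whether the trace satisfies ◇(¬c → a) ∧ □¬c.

¬c → a holds at position 0, which is reachable from 0, so ◇(¬c → a) holds.
¬c must hold at every position from 0 onward. It fails at position 0, so □¬c is false.
At position 0: ◇(¬c → a) is true; □¬c is false; so ◇(¬c → a) ∧ □¬c is false.

No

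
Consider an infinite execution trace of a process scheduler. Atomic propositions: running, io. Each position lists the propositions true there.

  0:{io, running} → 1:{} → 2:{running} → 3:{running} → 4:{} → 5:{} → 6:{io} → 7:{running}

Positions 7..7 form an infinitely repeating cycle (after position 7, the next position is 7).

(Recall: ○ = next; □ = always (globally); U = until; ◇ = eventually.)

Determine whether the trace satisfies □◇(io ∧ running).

No

◇(io ∧ running) must hold at every position from 0 onward. It fails at position 1, so □◇(io ∧ running) is false.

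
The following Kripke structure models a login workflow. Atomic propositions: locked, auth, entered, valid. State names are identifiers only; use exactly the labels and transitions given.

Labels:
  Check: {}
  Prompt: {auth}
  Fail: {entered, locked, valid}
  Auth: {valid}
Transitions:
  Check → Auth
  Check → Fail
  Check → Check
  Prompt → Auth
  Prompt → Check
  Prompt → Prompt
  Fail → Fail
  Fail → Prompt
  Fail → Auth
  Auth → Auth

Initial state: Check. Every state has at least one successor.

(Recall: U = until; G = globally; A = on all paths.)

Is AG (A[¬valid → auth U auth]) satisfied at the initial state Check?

No

States satisfying A[¬valid → auth U auth]: {Prompt}.
States satisfying AG (A[¬valid → auth U auth]): ∅.
Auth is reachable from Check and violates A[¬valid → auth U auth], so AG fails at Check.
Check ∉ Sat(AG (A[¬valid → auth U auth])).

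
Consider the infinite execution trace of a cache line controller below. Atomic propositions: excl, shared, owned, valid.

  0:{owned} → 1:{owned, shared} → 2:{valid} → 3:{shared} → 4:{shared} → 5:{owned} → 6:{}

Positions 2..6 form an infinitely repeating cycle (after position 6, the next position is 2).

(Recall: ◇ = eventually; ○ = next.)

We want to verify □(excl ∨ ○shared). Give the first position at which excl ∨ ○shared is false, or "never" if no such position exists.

1

Check excl ∨ ○shared at each position in order: 0 ✓.
At position 1 the labels are {owned, shared} and the next position 2 has {valid}, so excl ∨ ○shared is false there. This is the first violation.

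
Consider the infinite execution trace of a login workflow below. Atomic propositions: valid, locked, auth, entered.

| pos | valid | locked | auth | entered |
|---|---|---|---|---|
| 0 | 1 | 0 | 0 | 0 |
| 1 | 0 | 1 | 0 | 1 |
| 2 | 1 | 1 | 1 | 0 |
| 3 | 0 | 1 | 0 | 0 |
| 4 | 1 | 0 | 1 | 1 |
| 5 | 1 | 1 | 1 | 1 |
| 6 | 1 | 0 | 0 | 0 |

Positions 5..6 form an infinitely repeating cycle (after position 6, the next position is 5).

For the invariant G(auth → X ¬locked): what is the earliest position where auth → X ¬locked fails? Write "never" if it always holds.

Check auth → X ¬locked at each position in order: 0 ✓, 1 ✓.
At position 2 the labels are {auth, locked, valid} and the next position 3 has {locked}, so auth → X ¬locked is false there. This is the first violation.

2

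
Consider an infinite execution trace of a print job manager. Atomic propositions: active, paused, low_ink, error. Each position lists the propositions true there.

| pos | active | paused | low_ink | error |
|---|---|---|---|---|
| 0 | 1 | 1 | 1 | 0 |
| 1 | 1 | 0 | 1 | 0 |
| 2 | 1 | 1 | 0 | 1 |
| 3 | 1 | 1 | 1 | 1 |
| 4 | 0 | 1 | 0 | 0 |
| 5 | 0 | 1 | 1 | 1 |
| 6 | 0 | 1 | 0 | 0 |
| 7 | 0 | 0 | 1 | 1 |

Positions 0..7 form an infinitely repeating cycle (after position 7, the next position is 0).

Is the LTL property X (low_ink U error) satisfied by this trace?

Holds

The position after 0 is 1; low_ink U error is true there.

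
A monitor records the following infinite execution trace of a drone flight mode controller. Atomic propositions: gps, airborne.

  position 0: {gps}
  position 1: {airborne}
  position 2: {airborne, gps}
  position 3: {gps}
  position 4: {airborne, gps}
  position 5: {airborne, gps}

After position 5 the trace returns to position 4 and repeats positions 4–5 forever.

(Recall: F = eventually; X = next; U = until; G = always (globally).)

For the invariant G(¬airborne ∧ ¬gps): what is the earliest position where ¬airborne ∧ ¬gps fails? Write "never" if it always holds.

At position 0 the labels are {gps}, so ¬airborne ∧ ¬gps is false there. This is the first violation.

0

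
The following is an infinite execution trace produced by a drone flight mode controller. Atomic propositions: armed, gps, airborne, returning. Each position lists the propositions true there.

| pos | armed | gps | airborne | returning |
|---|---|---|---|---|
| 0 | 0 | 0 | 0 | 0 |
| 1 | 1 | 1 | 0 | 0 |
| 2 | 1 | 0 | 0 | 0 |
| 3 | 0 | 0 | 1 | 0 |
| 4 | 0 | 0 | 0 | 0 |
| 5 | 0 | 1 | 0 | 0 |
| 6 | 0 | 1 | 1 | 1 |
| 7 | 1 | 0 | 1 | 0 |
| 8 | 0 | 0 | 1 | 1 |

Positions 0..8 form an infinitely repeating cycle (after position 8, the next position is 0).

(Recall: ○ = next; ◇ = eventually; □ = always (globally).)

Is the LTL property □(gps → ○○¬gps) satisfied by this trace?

Yes

gps → ○○¬gps holds at every position 0..8, and those are all positions ever visited, so □(gps → ○○¬gps) holds.
Positions where gps holds: 1, 5, 6.
Check ○○¬gps at each: 1→ok, 5→ok, 6→ok.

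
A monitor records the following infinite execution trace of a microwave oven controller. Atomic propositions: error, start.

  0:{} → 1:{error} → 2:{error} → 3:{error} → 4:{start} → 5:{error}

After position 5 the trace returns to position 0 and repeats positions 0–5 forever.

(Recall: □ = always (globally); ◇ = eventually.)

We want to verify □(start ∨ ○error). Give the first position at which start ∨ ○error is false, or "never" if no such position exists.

Check start ∨ ○error at each position in order: 0 ✓, 1 ✓, 2 ✓.
At position 3 the labels are {error} and the next position 4 has {start}, so start ∨ ○error is false there. This is the first violation.

3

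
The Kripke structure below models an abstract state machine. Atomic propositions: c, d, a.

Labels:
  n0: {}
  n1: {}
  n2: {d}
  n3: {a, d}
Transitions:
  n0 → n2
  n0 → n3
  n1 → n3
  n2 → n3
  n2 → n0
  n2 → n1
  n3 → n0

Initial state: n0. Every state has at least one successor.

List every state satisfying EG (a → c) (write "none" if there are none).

States satisfying a → c: {n0, n1, n2}.
States satisfying EG (a → c): {n0, n2}.

{n0, n2}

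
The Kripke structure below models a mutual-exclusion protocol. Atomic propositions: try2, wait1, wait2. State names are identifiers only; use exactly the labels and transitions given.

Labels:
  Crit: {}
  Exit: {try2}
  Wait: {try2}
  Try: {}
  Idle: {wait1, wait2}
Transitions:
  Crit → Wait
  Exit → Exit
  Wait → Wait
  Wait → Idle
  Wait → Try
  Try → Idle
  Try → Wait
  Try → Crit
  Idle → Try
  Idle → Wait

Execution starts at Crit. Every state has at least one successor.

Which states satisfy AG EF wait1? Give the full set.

States satisfying EF wait1: {Crit, Wait, Try, Idle}.
States satisfying AG EF wait1: {Crit, Wait, Try, Idle}.

{Crit, Wait, Try, Idle}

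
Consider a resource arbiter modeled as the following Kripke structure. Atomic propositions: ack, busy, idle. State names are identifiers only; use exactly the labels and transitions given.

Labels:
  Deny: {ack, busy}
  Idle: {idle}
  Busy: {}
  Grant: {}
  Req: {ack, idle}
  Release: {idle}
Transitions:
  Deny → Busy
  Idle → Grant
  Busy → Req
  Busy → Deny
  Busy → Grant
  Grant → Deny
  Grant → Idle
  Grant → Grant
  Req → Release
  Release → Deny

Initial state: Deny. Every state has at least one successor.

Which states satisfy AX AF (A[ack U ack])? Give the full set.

{Req, Release}

States satisfying AF (A[ack U ack]): {Deny, Req, Release}.
States satisfying AX AF (A[ack U ack]): {Req, Release}.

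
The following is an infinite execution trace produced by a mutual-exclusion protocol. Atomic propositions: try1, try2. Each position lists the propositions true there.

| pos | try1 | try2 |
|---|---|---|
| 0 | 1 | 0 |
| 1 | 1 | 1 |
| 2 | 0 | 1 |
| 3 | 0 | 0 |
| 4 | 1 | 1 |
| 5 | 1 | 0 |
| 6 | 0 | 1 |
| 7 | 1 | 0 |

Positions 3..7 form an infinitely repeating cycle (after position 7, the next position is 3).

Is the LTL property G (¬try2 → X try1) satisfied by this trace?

¬try2 → X try1 must hold at every position from 0 onward. It fails at position 5, so G (¬try2 → X try1) is false.
Positions where ¬try2 holds: 0, 3, 5, 7.
Check X try1 at each: 0→ok, 3→ok, 5→fails, 7→fails.

Does not hold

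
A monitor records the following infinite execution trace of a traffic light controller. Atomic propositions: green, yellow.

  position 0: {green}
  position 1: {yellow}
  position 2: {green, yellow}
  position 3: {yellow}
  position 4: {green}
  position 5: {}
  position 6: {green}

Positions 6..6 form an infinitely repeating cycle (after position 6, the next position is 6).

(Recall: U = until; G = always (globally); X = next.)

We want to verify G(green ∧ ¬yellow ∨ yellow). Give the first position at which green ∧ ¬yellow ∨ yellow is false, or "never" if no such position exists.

Check green ∧ ¬yellow ∨ yellow at each position in order: 0 ✓, 1 ✓, 2 ✓, 3 ✓, 4 ✓.
At position 5 the labels are {}, so green ∧ ¬yellow ∨ yellow is false there. This is the first violation.

5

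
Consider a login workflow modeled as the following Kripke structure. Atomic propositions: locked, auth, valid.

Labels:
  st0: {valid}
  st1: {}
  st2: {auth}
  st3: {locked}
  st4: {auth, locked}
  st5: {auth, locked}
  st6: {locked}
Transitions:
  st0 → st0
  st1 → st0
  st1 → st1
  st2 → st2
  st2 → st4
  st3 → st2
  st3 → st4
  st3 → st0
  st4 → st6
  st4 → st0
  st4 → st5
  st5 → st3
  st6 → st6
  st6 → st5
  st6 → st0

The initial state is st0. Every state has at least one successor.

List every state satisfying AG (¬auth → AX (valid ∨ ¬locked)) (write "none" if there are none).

States satisfying ¬auth → AX (valid ∨ ¬locked): {st0, st1, st2, st4, st5}.
States satisfying AG (¬auth → AX (valid ∨ ¬locked)): {st0, st1}.

{st0, st1}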